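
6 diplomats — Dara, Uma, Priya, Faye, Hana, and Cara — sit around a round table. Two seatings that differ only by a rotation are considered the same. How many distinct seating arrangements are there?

120

Around a circle, 6 distinct people have 6!/6 = (5)! = 120 rotationally distinct seatings.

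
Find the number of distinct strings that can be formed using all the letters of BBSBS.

The 5 letters of BBSBS have repeats: B appearing 3 times and S appearing twice.
The number of distinct arrangements is 5!/(3!·2!) = 120/12 = 10.

10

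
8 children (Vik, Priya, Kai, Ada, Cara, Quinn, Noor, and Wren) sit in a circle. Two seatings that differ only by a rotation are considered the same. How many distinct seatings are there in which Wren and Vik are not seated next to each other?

3600

All circular seatings of 8 people number (7)! = 5040.
Seatings with Wren beside Vik: treat them as a block with 2 internal orders, giving 2 × (6)! = 1440.
Subtracting, 5040 − 1440 = 3600.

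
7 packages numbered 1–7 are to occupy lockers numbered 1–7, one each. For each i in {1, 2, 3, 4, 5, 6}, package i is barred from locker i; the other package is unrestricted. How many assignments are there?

Let Aᵢ (for 1 ≤ i ≤ 6) be the placements that put package i in its forbidden locker. Any j of these fix j positions, leaving (7−j)! ways to fill the rest, and there are C(6,j) ways to pick which j.
By inclusion–exclusion, the number of valid placements is Σ_{j=0}^{6} (−1)^j C(6,j)·(7−j)!.
Computing: 5040 − 4320 + 1800 − 480 + 90 − 12 + 1 = 2119.

2119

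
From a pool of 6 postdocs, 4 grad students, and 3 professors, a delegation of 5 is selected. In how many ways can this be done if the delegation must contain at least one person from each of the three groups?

894

Unrestricted: C(13,5) = 1287 ways to pick any 5 of the 13.
Subtract selections that omit an entire group: no postdocs → C(7,5) = 21; no grad students → C(9,5) = 126; no professors → C(10,5) = 252.
Add back selections omitting two groups (i.e. drawn from a single group): C(6,5) + C(4,5) + C(3,5) = 6.
By inclusion–exclusion: 1287 − 399 + 6 = 894.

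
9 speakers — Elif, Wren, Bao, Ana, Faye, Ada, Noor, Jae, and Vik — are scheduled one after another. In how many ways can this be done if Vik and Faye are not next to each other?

282240

There are 9! = 362880 arrangements in all. If Vik and Faye are adjacent, merging them into one block gives 2·(8)! = 80640 arrangements.
So 362880 − 80640 = 282240 arrangements keep them apart.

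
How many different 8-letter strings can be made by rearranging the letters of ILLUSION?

The 8 letters of ILLUSION have repeats: I appearing twice and L appearing twice.
So there are 8! / (2!·2!) = 10080 distinguishable arrangements.

10080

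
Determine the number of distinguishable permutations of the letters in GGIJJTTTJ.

5040

The 9 letters of GGIJJTTTJ have repeats: G appearing twice, J appearing 3 times, and T appearing 3 times.
So there are 9! / (3!·3!·2!) = 5040 distinguishable arrangements.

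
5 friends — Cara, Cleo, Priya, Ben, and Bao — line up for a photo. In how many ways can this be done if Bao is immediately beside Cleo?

Glue Bao and Cleo into one block (2 internal orders), leaving 4 units to arrange in a row.
That gives 2 × 4! = 2 × 24 = 48.

48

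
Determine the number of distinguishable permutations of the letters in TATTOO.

The 6 letters of TATTOO have repeats: O appearing twice and T appearing 3 times.
Dividing 6! = 720 by 3!·2! = 12 for the repeated letters gives 60.

60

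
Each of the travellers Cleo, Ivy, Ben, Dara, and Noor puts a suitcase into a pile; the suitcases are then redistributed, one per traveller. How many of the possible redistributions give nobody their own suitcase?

Let Aᵢ be the assignments in which traveller i gets their own suitcase. We want the size of the complement of A₁∪…∪A_5.
By inclusion–exclusion this is Σ_{j=0}^{5} (−1)^j C(5,j)·(5−j)!.
Computing: 120 − 120 + 60 − 20 + 5 − 1 = 44.

44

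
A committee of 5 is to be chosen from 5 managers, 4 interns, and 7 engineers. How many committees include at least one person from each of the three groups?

Unrestricted: C(16,5) = 4368 ways to pick any 5 of the 16.
Selections missing a whole group: no managers → C(11,5) = 462; no interns → C(12,5) = 792; no engineers → C(9,5) = 126.
Add back selections omitting two groups (i.e. drawn from a single group): C(5,5) + C(4,5) + C(7,5) = 22.
By inclusion–exclusion: 4368 − 1380 + 22 = 3010.

3010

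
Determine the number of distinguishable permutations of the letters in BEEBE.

10

Letter multiplicities in BEEBE: B×2, E×3.
So there are 5! / (3!·2!) = 10 distinguishable arrangements.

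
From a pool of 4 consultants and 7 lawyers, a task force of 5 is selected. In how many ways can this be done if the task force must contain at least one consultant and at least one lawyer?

441

Total 5-person selections from all 11: C(11,5) = 462.
Selections missing a whole group: no consultants → C(7,5) = 21; no lawyers → C(4,5) = 0.
Both groups omitted at once is impossible, so 462 − 21 = 441.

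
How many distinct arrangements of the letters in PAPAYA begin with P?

Fix P in the first position and arrange the remaining 5 letters.
Those 5 letters have A appearing 3 times, giving (5)!/(3!) = 20.

20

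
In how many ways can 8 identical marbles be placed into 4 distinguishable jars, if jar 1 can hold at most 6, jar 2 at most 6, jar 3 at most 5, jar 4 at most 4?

Ignoring the caps, the number of non-negative solutions to x_1+…+x_4 = 8 is C(11,3) = 165.
Subtract solutions that violate a single cap (substitute x_i' = x_i − (cap_i+1)): x_1 ≥ 7 gives C(4,3) = 4; x_2 ≥ 7 gives C(4,3) = 4; x_3 ≥ 6 gives C(5,3) = 10; x_4 ≥ 5 gives C(6,3) = 20. Together 38.
No two caps can be exceeded simultaneously, so the pair terms are all 0.
By inclusion–exclusion the count is 165 − 38 + 0 = 127.

127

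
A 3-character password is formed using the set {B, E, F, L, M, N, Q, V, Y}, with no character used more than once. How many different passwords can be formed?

504

Choose and order 3 of the 9 symbols: the first character has 9 options, the next 8, then 7.
That product is 9 × 8 × 7 = 504.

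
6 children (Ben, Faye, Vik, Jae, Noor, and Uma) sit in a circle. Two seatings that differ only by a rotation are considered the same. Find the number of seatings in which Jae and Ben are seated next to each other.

Glue Jae and Ben into a block (2 internal orders). Seating 5 units around a circle gives (4)! arrangements.
So 2 × (4)! = 2 × 24 = 48.

48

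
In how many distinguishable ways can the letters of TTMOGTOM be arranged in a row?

1680

TTMOGTOM has 8 letters with M appearing twice, O appearing twice, and T appearing 3 times.
So there are 8! / (3!·2!·2!) = 1680 distinguishable arrangements.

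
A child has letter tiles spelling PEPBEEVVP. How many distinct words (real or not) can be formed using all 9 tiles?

5040

The 9 letters of PEPBEEVVP have repeats: E appearing 3 times, P appearing 3 times, and V appearing twice.
Dividing 9! = 362880 by 3!·3!·2! = 72 for the repeated letters gives 5040.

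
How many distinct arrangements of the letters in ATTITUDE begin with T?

Fix T in the first position and arrange the remaining 7 letters.
Those 7 letters have T appearing twice, giving (7)!/(2!) = 2520.

2520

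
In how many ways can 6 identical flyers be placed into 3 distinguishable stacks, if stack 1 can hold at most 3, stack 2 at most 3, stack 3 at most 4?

13

Without the upper bounds there are C(8,2) = 28 ways to split 6 among 3 stacks.
Subtract solutions that violate a single cap (substitute x_i' = x_i − (cap_i+1)): x_1 ≥ 4 gives C(4,2) = 6; x_2 ≥ 4 gives C(4,2) = 6; x_3 ≥ 5 gives C(3,2) = 3. Together 15.
No two caps can be exceeded simultaneously, so the pair terms are all 0.
By inclusion–exclusion the count is 28 − 15 + 0 = 13.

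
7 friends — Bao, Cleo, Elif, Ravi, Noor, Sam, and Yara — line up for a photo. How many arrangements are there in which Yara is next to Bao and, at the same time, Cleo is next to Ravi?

Treat {Yara,Bao} as one block (2 orders) and {Cleo,Ravi} as another (2 orders).
That leaves 5 units to arrange: 2 × 2 × 5! = 4 × 120 = 480.

480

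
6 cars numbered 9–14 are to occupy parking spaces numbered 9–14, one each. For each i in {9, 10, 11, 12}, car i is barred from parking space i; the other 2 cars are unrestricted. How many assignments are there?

362

Let Aᵢ (for 9 ≤ i ≤ 12) be the placements that put car i in its forbidden parking space. Any j of these fix j positions, leaving (6−j)! ways to fill the rest, and there are C(4,j) ways to pick which j.
By inclusion–exclusion, the number of valid placements is Σ_{j=0}^{4} (−1)^j C(4,j)·(6−j)!.
Computing: 720 − 480 + 144 − 24 + 2 = 362.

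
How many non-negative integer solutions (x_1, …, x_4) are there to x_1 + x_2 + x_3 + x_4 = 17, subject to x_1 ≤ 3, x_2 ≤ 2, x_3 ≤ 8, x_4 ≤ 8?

30

Without the upper bounds there are C(20,3) = 1140 ways to split 17 among 4 variables.
Subtract solutions that violate a single cap (substitute x_i' = x_i − (cap_i+1)): x_1 ≥ 4 gives C(16,3) = 560; x_2 ≥ 3 gives C(17,3) = 680; x_3 ≥ 9 gives C(11,3) = 165; x_4 ≥ 9 gives C(11,3) = 165. Together 1570.
Add back pairs where two caps are both exceeded: 286 + 35 + 35 + 56 + 56 + 0 = 468.
Subtract triples: 4 + 4 + 0 + 0 = 8.
By inclusion–exclusion the count is 1140 − 1570 + 468 − 8 = 30.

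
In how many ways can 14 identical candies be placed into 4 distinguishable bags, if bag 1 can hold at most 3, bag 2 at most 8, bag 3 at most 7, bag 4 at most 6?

By stars and bars, unrestricted non-negative solutions to x_1+…+x_4 = 14 number C(14+3,3) = 680.
Subtract solutions that violate a single cap (substitute x_i' = x_i − (cap_i+1)): x_1 ≥ 4 gives C(13,3) = 286; x_2 ≥ 9 gives C(8,3) = 56; x_3 ≥ 8 gives C(9,3) = 84; x_4 ≥ 7 gives C(10,3) = 120. Together 546.
Add back pairs where two caps are both exceeded: 4 + 10 + 20 + 0 + 0 + 0 = 34.
By inclusion–exclusion the count is 680 − 546 + 34 = 168.

168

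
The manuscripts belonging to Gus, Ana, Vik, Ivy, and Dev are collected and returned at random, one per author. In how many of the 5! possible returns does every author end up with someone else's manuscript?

Let Aᵢ be the assignments in which author i gets their own manuscript. We want the size of the complement of A₁∪…∪A_5.
By inclusion–exclusion this is Σ_{j=0}^{5} (−1)^j C(5,j)·(5−j)!.
Computing: 120 − 120 + 60 − 20 + 5 − 1 = 44.

44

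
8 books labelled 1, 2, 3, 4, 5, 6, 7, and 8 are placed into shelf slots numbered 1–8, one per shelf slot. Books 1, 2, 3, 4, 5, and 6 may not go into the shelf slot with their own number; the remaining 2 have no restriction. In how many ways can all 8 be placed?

18806

Let Aᵢ (for 1 ≤ i ≤ 6) be the placements that put book i in its forbidden shelf slot. Any j of these fix j positions, leaving (8−j)! ways to fill the rest, and there are C(6,j) ways to pick which j.
By inclusion–exclusion, the number of valid placements is Σ_{j=0}^{6} (−1)^j C(6,j)·(8−j)!.
Computing: 40320 − 30240 + 10800 − 2400 + 360 − 36 + 2 = 18806.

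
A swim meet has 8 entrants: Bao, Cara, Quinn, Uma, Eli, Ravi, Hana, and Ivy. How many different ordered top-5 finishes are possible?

There are 8 choices for 1st place, 7 for 2nd, and so on down to 4 for position 5.
That gives 8 × 7 × 6 × 5 × 4 = 6720.

6720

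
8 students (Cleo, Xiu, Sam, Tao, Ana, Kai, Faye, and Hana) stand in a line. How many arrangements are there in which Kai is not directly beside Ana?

Of the 8! = 40320 arrangements, those with Kai and Ana adjacent number 2 × 7! = 10080 (treat the pair as a block with 2 internal orders).
So 40320 − 10080 = 30240 arrangements keep them apart.

30240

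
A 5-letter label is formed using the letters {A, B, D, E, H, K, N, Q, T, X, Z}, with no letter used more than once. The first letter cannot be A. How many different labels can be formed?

50400

The first letter has 11−1 = 10 choices (anything except A).
The remaining 4 letters are filled from the other 10 symbols without repetition: 10 × 9 × 8 × 7 = 5040.
Total: 10 × 5040 = 50400.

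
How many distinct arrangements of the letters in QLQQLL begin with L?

With the first slot taken by L, it remains to arrange the other 5 letters (QQQLL).
Those 5 letters have L appearing twice and Q appearing 3 times, giving (5)!/(3!·2!) = 10.

10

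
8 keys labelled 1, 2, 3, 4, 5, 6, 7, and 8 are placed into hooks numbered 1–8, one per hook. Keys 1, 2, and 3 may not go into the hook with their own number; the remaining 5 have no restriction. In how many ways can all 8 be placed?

27240

Let Aᵢ (for i ∈ {1, 2, 3}) be the placements that put key i in its forbidden hook. Any j of these fix j positions, leaving (8−j)! ways to fill the rest, and there are C(3,j) ways to pick which j.
By inclusion–exclusion, the number of valid placements is Σ_{j=0}^{3} (−1)^j C(3,j)·(8−j)!.
Computing: 40320 − 15120 + 2160 − 120 = 27240.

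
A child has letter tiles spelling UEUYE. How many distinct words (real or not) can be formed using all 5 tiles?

30

The 5 letters of UEUYE have repeats: E appearing twice and U appearing twice.
So there are 5! / (2!·2!) = 30 distinguishable arrangements.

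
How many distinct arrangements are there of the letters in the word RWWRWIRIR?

The 9 letters of RWWRWIRIR have repeats: I appearing twice, R appearing 4 times, and W appearing 3 times.
Dividing 9! = 362880 by 4!·3!·2! = 288 for the repeated letters gives 1260.

1260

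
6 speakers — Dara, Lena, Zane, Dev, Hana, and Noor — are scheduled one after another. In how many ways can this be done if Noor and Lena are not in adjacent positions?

480

There are 6! = 720 arrangements in all. If Noor and Lena are adjacent, merging them into one block gives 2·(5)! = 240 arrangements.
Complementary counting: 720 − 240 = 480.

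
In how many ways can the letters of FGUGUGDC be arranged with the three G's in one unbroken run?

360

Treat the 3 copies of G as a single block. The multiset to arrange is then {GGG, C, D, F, U, U}, 6 items in all.
That gives (6)!/(2!) = 360 arrangements.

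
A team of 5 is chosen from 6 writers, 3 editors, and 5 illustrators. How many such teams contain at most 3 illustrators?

1956

Split by how many illustrators are chosen (0 through 3).
Sum: C(5,0)·C(9,5) + C(5,1)·C(9,4) + C(5,2)·C(9,3) + C(5,3)·C(9,2) = 126 + 630 + 840 + 360 = 1956.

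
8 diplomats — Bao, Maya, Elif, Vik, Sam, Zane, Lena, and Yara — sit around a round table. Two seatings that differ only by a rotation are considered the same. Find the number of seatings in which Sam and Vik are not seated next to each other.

3600

Without the restriction there are (7)! = 5040 seatings.
Seatings with Sam beside Vik: treat them as a block with 2 internal orders, giving 2 × (6)! = 1440.
Subtracting, 5040 − 1440 = 3600.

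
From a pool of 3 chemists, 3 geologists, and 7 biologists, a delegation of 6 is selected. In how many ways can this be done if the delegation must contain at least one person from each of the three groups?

With no constraint there are C(13,6) = 1716 possible selections.
Selections missing a whole group: no chemists → C(10,6) = 210; no geologists → C(10,6) = 210; no biologists → C(6,6) = 1.
Add back selections omitting two groups (i.e. drawn from a single group): C(3,6) + C(3,6) + C(7,6) = 7.
By inclusion–exclusion: 1716 − 421 + 7 = 1302.

1302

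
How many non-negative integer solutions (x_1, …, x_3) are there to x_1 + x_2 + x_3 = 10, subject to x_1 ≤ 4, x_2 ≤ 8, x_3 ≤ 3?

Without the upper bounds there are C(12,2) = 66 ways to split 10 among 3 variables.
Subtract solutions that violate a single cap (substitute x_i' = x_i − (cap_i+1)): x_1 ≥ 5 gives C(7,2) = 21; x_2 ≥ 9 gives C(3,2) = 3; x_3 ≥ 4 gives C(8,2) = 28. Together 52.
Add back pairs where two caps are both exceeded: 0 + 3 + 0 = 3.
By inclusion–exclusion the count is 66 − 52 + 3 = 17.

17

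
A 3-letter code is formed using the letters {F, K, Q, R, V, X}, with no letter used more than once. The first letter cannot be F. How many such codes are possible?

100

The first letter has 6−1 = 5 choices (anything except F).
The remaining 2 letters are filled from the other 5 symbols without repetition: 5 × 4 = 20.
Total: 5 × 20 = 100.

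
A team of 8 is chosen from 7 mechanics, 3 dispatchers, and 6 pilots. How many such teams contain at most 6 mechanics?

12861

Split by how many mechanics are chosen (0 through 6).
Sum: C(7,0)·C(9,8) + C(7,1)·C(9,7) + C(7,2)·C(9,6) + C(7,3)·C(9,5) + C(7,4)·C(9,4) + C(7,5)·C(9,3) + C(7,6)·C(9,2) = 9 + 252 + 1764 + 4410 + 4410 + 1764 + 252 = 12861.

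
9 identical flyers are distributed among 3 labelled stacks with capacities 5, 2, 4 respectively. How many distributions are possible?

6

By stars and bars, unrestricted non-negative solutions to x_1+…+x_3 = 9 number C(9+2,2) = 55.
Subtract solutions that violate a single cap (substitute x_i' = x_i − (cap_i+1)): x_1 ≥ 6 gives C(5,2) = 10; x_2 ≥ 3 gives C(8,2) = 28; x_3 ≥ 5 gives C(6,2) = 15. Together 53.
Add back pairs where two caps are both exceeded: 1 + 0 + 3 = 4.
By inclusion–exclusion the count is 55 − 53 + 4 = 6.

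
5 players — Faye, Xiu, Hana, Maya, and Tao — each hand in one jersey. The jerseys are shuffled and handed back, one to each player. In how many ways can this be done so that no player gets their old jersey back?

44

Let Aᵢ be the assignments in which player i gets their old jersey. We want the size of the complement of A₁∪…∪A_5.
By inclusion–exclusion this is Σ_{j=0}^{5} (−1)^j C(5,j)·(5−j)!.
Computing: 120 − 120 + 60 − 20 + 5 − 1 = 44.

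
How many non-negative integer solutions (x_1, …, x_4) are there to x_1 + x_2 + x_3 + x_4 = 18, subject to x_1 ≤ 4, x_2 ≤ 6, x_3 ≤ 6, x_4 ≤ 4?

10

By stars and bars, unrestricted non-negative solutions to x_1+…+x_4 = 18 number C(18+3,3) = 1330.
Subtract solutions that violate a single cap (substitute x_i' = x_i − (cap_i+1)): x_1 ≥ 5 gives C(16,3) = 560; x_2 ≥ 7 gives C(14,3) = 364; x_3 ≥ 7 gives C(14,3) = 364; x_4 ≥ 5 gives C(16,3) = 560. Together 1848.
Add back pairs where two caps are both exceeded: 84 + 84 + 165 + 35 + 84 + 84 = 536.
Subtract triples: 0 + 4 + 4 + 0 = 8.
By inclusion–exclusion the count is 1330 − 1848 + 536 − 8 = 10.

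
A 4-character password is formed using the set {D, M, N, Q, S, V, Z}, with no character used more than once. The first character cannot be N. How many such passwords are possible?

720

The first character has 7−1 = 6 choices (anything except N).
The remaining 3 characters are filled from the other 6 symbols without repetition: 6 × 5 × 4 = 120.
Total: 6 × 120 = 720.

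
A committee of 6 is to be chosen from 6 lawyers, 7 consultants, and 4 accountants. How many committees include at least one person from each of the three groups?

With no constraint there are C(17,6) = 12376 possible selections.
Subtract selections that omit an entire group: no lawyers → C(11,6) = 462; no consultants → C(10,6) = 210; no accountants → C(13,6) = 1716.
Add back selections omitting two groups (i.e. drawn from a single group): C(6,6) + C(7,6) + C(4,6) = 8.
By inclusion–exclusion: 12376 − 2388 + 8 = 9996.

9996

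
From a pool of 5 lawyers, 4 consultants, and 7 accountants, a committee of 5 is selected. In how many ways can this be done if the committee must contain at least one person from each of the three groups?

3010

With no constraint there are C(16,5) = 4368 possible selections.
Selections missing a whole group: no lawyers → C(11,5) = 462; no consultants → C(12,5) = 792; no accountants → C(9,5) = 126.
Add back selections omitting two groups (i.e. drawn from a single group): C(5,5) + C(4,5) + C(7,5) = 22.
By inclusion–exclusion: 4368 − 1380 + 22 = 3010.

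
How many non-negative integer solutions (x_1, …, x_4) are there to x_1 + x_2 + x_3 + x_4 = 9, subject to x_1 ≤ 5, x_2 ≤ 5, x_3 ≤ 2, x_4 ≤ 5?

Ignoring the caps, the number of non-negative solutions to x_1+…+x_4 = 9 is C(12,3) = 220.
Subtract solutions that violate a single cap (substitute x_i' = x_i − (cap_i+1)): x_1 ≥ 6 gives C(6,3) = 20; x_2 ≥ 6 gives C(6,3) = 20; x_3 ≥ 3 gives C(9,3) = 84; x_4 ≥ 6 gives C(6,3) = 20. Together 144.
Add back pairs where two caps are both exceeded: 0 + 1 + 0 + 1 + 0 + 1 = 3.
By inclusion–exclusion the count is 220 − 144 + 3 = 79.

79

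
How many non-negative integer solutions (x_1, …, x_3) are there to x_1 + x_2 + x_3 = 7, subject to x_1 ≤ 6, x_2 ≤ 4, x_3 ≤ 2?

Without the upper bounds there are C(9,2) = 36 ways to split 7 among 3 variables.
Subtract solutions that violate a single cap (substitute x_i' = x_i − (cap_i+1)): x_1 ≥ 7 gives C(2,2) = 1; x_2 ≥ 5 gives C(4,2) = 6; x_3 ≥ 3 gives C(6,2) = 15. Together 22.
No two caps can be exceeded simultaneously, so the pair terms are all 0.
By inclusion–exclusion the count is 36 − 22 + 0 = 14.

14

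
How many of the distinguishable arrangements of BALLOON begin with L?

360

With the first slot taken by L, it remains to arrange the other 6 letters (BALOON).
Those 6 letters have O appearing twice, giving (6)!/(2!) = 360.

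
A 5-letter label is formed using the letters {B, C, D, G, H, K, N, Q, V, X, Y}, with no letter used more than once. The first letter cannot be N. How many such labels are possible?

The first letter has 11−1 = 10 choices (anything except N).
The remaining 4 letters are filled from the other 10 symbols without repetition: 10 × 9 × 8 × 7 = 5040.
Total: 10 × 5040 = 50400.

50400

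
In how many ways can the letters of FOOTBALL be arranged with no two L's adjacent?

Total arrangements of FOOTBALL: 8!/(2!·2!) = 10080.
If the two L's are adjacent, glue them into one block, leaving 7 items to arrange: (7)!/(2!) = 2520 ways.
Hence 10080 − 2520 = 7560.

7560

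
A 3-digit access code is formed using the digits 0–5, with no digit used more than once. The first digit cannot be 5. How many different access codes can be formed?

The first digit has 6−1 = 5 choices (anything except 5).
The remaining 2 digits are filled from the other 5 symbols without repetition: 5 × 4 = 20.
Total: 5 × 20 = 100.

100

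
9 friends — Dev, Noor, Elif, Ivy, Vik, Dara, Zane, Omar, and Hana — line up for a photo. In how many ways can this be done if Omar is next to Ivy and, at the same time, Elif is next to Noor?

Treat {Omar,Ivy} as one block (2 orders) and {Elif,Noor} as another (2 orders).
That leaves 7 units to arrange: 2 × 2 × 7! = 4 × 5040 = 20160.

20160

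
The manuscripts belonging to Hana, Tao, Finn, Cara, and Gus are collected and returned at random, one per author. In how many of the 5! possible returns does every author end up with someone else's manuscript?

This is the derangement count D_5: permutations of 5 items with no fixed point.
By inclusion–exclusion this is Σ_{j=0}^{5} (−1)^j C(5,j)·(5−j)!.
Computing: 120 − 120 + 60 − 20 + 5 − 1 = 44.

44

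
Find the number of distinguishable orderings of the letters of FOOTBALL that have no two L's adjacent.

Total arrangements of FOOTBALL: 8!/(2!·2!) = 10080.
If the two L's are adjacent, glue them into one block, leaving 7 items to arrange: (7)!/(2!) = 2520 ways.
Hence 10080 − 2520 = 7560.

7560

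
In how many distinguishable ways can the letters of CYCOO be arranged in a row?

The 5 letters of CYCOO have repeats: C appearing twice and O appearing twice.
So there are 5! / (2!·2!) = 30 distinguishable arrangements.

30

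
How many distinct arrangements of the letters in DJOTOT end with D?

With the last slot taken by D, it remains to arrange the other 5 letters (JOTOT).
Those 5 letters have O appearing twice and T appearing twice, giving (5)!/(2!·2!) = 30.

30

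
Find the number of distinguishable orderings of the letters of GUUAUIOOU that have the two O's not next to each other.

Total arrangements of GUUAUIOOU: 9!/(4!·2!) = 7560.
Arrangements with the O's together: treat OO as one letter, giving (8)!/(4!) = 1680.
Subtracting, 7560 − 1680 = 5880 arrangements keep the O's apart.

5880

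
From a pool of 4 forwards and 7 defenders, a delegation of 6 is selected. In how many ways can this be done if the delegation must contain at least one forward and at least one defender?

With no constraint there are C(11,6) = 462 possible selections.
Subtract selections that omit an entire group: no forwards → C(7,6) = 7; no defenders → C(4,6) = 0.
Both groups omitted at once is impossible, so 462 − 7 = 455.

455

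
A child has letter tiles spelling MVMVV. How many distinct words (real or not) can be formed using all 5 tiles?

MVMVV has 5 letters with M appearing twice and V appearing 3 times.
So there are 5! / (3!·2!) = 10 distinguishable arrangements.

10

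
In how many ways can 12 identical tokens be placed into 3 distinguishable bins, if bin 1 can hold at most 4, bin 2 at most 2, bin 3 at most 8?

Without the upper bounds there are C(14,2) = 91 ways to split 12 among 3 bins.
Subtract solutions that violate a single cap (substitute x_i' = x_i − (cap_i+1)): x_1 ≥ 5 gives C(9,2) = 36; x_2 ≥ 3 gives C(11,2) = 55; x_3 ≥ 9 gives C(5,2) = 10. Together 101.
Add back pairs where two caps are both exceeded: 15 + 0 + 1 = 16.
By inclusion–exclusion the count is 91 − 101 + 16 = 6.

6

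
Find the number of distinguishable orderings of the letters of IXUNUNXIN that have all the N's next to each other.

630

Treat the 3 copies of N as a single block. The multiset to arrange is then {NNN, I, I, U, U, X, X}, 7 items in all.
That gives (7)!/(2!·2!·2!) = 630 arrangements.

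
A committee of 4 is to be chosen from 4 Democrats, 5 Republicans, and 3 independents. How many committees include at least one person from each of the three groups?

Unrestricted: C(12,4) = 495 ways to pick any 4 of the 12.
Subtract selections that omit an entire group: no Democrats → C(8,4) = 70; no Republicans → C(7,4) = 35; no independents → C(9,4) = 126.
Add back selections omitting two groups (i.e. drawn from a single group): C(4,4) + C(5,4) + C(3,4) = 6.
By inclusion–exclusion: 495 − 231 + 6 = 270.

270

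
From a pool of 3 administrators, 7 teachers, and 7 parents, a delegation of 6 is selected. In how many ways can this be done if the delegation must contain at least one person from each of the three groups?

8967

Unrestricted: C(17,6) = 12376 ways to pick any 6 of the 17.
Selections missing a whole group: no administrators → C(14,6) = 3003; no teachers → C(10,6) = 210; no parents → C(10,6) = 210.
Add back selections omitting two groups (i.e. drawn from a single group): C(3,6) + C(7,6) + C(7,6) = 14.
By inclusion–exclusion: 12376 − 3423 + 14 = 8967.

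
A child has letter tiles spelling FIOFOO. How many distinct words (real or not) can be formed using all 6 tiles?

Letter multiplicities in FIOFOO: F×2, I×1, O×3.
So there are 6! / (3!·2!) = 60 distinguishable arrangements.

60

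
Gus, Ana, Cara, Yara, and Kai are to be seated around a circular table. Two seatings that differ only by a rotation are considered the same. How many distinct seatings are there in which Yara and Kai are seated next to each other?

12

Treat {Yara, Kai} as one unit (2 internal orders) and seat the resulting 4 units around the table: (3)! circular arrangements.
So 2 × (3)! = 2 × 6 = 12.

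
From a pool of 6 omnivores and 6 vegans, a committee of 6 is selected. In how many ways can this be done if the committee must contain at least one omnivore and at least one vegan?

922

Total 6-person selections from all 12: C(12,6) = 924.
Subtract selections that omit an entire group: no omnivores → C(6,6) = 1; no vegans → C(6,6) = 1.
Both groups omitted at once is impossible, so 924 − 2 = 922.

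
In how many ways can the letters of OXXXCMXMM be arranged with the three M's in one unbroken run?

Treat the 3 copies of M as a single block. The multiset to arrange is then {MMM, C, O, X, X, X, X}, 7 items in all.
That gives (7)!/(4!) = 210 arrangements.

210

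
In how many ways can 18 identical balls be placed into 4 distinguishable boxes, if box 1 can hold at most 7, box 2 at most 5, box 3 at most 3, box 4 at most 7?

By stars and bars, unrestricted non-negative solutions to x_1+…+x_4 = 18 number C(18+3,3) = 1330.
Subtract solutions that violate a single cap (substitute x_i' = x_i − (cap_i+1)): x_1 ≥ 8 gives C(13,3) = 286; x_2 ≥ 6 gives C(15,3) = 455; x_3 ≥ 4 gives C(17,3) = 680; x_4 ≥ 8 gives C(13,3) = 286. Together 1707.
Add back pairs where two caps are both exceeded: 35 + 84 + 10 + 165 + 35 + 84 = 413.
Subtract triples: 1 + 0 + 0 + 1 = 2.
By inclusion–exclusion the count is 1330 − 1707 + 413 − 2 = 34.

34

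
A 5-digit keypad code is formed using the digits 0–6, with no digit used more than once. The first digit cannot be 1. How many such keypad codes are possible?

2160

The first digit has 7−1 = 6 choices (anything except 1).
The remaining 4 digits are filled from the other 6 symbols without repetition: 6 × 5 × 4 × 3 = 360.
Total: 6 × 360 = 2160.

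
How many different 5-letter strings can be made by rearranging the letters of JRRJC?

30

Letter multiplicities in JRRJC: C×1, J×2, R×2.
So there are 5! / (2!·2!) = 30 distinguishable arrangements.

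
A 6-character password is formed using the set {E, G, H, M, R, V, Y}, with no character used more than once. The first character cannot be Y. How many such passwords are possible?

The first character has 7−1 = 6 choices (anything except Y).
The remaining 5 characters are filled from the other 6 symbols without repetition: 6 × 5 × 4 × 3 × 2 = 720.
Total: 6 × 720 = 4320.

4320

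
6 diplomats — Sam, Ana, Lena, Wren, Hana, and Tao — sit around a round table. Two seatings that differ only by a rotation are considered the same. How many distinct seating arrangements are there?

Seat Sam anywhere (absorbing the rotational symmetry), then permute the other 5: (5)! = 120.

120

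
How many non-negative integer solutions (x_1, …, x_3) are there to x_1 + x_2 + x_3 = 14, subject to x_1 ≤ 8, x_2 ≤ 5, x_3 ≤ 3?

6

Without the upper bounds there are C(16,2) = 120 ways to split 14 among 3 variables.
Subtract solutions that violate a single cap (substitute x_i' = x_i − (cap_i+1)): x_1 ≥ 9 gives C(7,2) = 21; x_2 ≥ 6 gives C(10,2) = 45; x_3 ≥ 4 gives C(12,2) = 66. Together 132.
Add back pairs where two caps are both exceeded: 0 + 3 + 15 = 18.
By inclusion–exclusion the count is 120 − 132 + 18 = 6.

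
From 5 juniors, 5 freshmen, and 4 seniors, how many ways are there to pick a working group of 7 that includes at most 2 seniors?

2472

Split by how many seniors are chosen (0 through 2).
Sum: C(4,0)·C(10,7) + C(4,1)·C(10,6) + C(4,2)·C(10,5) = 120 + 840 + 1512 = 2472.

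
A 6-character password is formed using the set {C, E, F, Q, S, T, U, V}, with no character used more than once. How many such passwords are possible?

This is a permutation of 6 out of 8: P(8,6) = 8!/2!.
That product is 8 × 7 × 6 × 5 × 4 × 3 = 20160.

20160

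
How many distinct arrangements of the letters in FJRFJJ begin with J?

30

With the first slot taken by J, it remains to arrange the other 5 letters (FRFJJ).
Those 5 letters have F appearing twice and J appearing twice, giving (5)!/(2!·2!) = 30.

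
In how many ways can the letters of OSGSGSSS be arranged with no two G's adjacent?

126

There are 8!/(5!·2!) = 168 arrangements of OSGSGSSS in total.
If the two G's are adjacent, glue them into one block, leaving 7 items to arrange: (7)!/(5!) = 42 ways.
Subtracting, 168 − 42 = 126 arrangements keep the G's apart.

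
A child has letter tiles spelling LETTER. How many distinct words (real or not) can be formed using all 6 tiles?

The 6 letters of LETTER have repeats: E appearing twice and T appearing twice.
The number of distinct arrangements is 6!/(2!·2!) = 720/4 = 180.

180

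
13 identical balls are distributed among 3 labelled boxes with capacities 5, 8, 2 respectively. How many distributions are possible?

By stars and bars, unrestricted non-negative solutions to x_1+…+x_3 = 13 number C(13+2,2) = 105.
Subtract solutions that violate a single cap (substitute x_i' = x_i − (cap_i+1)): x_1 ≥ 6 gives C(9,2) = 36; x_2 ≥ 9 gives C(6,2) = 15; x_3 ≥ 3 gives C(12,2) = 66. Together 117.
Add back pairs where two caps are both exceeded: 0 + 15 + 3 = 18.
By inclusion–exclusion the count is 105 − 117 + 18 = 6.

6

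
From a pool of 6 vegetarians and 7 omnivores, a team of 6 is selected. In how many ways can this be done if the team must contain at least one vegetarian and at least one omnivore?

Unrestricted: C(13,6) = 1716 ways to pick any 6 of the 13.
Subtract selections that omit an entire group: no vegetarians → C(7,6) = 7; no omnivores → C(6,6) = 1.
Both groups omitted at once is impossible, so 1716 − 8 = 1708.

1708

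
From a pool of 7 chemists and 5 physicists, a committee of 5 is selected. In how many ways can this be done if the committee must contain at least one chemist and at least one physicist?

770

With no constraint there are C(12,5) = 792 possible selections.
Subtract selections that omit an entire group: no chemists → C(5,5) = 1; no physicists → C(7,5) = 21.
Both groups omitted at once is impossible, so 792 − 22 = 770.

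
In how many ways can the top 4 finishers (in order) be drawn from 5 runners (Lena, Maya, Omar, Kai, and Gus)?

This is an ordered selection of 4 from 5: P(5,4).
That gives 5 × 4 × 3 × 2 = 120.

120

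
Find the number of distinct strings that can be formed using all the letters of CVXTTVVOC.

CVXTTVVOC has 9 letters with C appearing twice, T appearing twice, and V appearing 3 times.
So there are 9! / (3!·2!·2!) = 15120 distinguishable arrangements.

15120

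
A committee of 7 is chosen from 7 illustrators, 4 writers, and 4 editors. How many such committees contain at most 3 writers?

6270

Split by how many writers are chosen (0 through 3).
Sum: C(4,0)·C(11,7) + C(4,1)·C(11,6) + C(4,2)·C(11,5) + C(4,3)·C(11,4) = 330 + 1848 + 2772 + 1320 = 6270.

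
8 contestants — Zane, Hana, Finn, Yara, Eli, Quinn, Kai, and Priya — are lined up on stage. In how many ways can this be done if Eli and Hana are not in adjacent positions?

Of the 8! = 40320 arrangements, those with Eli and Hana adjacent number 2 × 7! = 10080 (treat the pair as a block with 2 internal orders).
So 40320 − 10080 = 30240 arrangements keep them apart.

30240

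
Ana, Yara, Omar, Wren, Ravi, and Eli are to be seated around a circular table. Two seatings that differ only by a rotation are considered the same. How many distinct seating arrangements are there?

Around a circle, 6 distinct people have 6!/6 = (5)! = 120 rotationally distinct seatings.

120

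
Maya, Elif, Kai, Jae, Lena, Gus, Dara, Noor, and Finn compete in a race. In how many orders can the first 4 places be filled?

This is an ordered selection of 4 from 9: P(9,4).
That gives 9 × 8 × 7 × 6 = 3024.

3024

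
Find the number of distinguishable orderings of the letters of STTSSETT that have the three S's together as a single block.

30

Treat the 3 copies of S as a single block. The multiset to arrange is then {SSS, E, T, T, T, T}, 6 items in all.
That gives (6)!/(4!) = 30 arrangements.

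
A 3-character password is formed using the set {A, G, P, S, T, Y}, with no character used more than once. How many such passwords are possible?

120

With no repetition, fill the 3 characters in order: 6 choices, then 5, down to 4.
6 × 5 × 4 = 120.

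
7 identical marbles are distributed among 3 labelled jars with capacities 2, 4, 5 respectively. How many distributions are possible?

12

Without the upper bounds there are C(9,2) = 36 ways to split 7 among 3 jars.
Subtract solutions that violate a single cap (substitute x_i' = x_i − (cap_i+1)): x_1 ≥ 3 gives C(6,2) = 15; x_2 ≥ 5 gives C(4,2) = 6; x_3 ≥ 6 gives C(3,2) = 3. Together 24.
No two caps can be exceeded simultaneously, so the pair terms are all 0.
By inclusion–exclusion the count is 36 − 24 + 0 = 12.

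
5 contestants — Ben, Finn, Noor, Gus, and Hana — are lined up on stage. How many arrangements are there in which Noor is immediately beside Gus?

Glue Noor and Gus into one block (2 internal orders), leaving 4 units to arrange in a row.
So the count is 2·(4)! = 48.

48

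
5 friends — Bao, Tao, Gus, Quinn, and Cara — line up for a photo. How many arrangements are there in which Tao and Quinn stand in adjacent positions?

Treat {Tao, Quinn} as a single unit. There are 4 units to order, and the pair itself can be ordered 2 ways.
That gives 2 × 4! = 2 × 24 = 48.

48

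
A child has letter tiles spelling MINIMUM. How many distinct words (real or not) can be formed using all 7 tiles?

MINIMUM has 7 letters with I appearing twice and M appearing 3 times.
Dividing 7! = 5040 by 3!·2! = 12 for the repeated letters gives 420.

420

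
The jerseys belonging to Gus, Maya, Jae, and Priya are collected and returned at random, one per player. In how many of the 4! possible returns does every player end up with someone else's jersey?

Let Aᵢ be the assignments in which player i gets their old jersey. We want the size of the complement of A₁∪…∪A_4.
By inclusion–exclusion this is Σ_{j=0}^{4} (−1)^j C(4,j)·(4−j)!.
Computing: 24 − 24 + 12 − 4 + 1 = 9.

9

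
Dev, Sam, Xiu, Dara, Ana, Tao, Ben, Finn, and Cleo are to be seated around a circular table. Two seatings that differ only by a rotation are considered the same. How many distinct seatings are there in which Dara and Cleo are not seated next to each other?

Without the restriction there are (8)! = 40320 seatings.
Seatings with Dara beside Cleo: treat them as a block with 2 internal orders, giving 2 × (7)! = 10080.
Subtracting, 40320 − 10080 = 30240.

30240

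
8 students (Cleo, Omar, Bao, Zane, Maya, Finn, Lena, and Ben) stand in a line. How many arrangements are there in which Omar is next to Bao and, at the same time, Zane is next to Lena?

2880

Treat {Omar,Bao} as one block (2 orders) and {Zane,Lena} as another (2 orders).
That leaves 6 units to arrange: 2 × 2 × 6! = 4 × 720 = 2880.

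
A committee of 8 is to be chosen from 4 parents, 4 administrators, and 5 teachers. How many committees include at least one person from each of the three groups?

With no constraint there are C(13,8) = 1287 possible selections.
Selections missing a whole group: no parents → C(9,8) = 9; no administrators → C(9,8) = 9; no teachers → C(8,8) = 1.
Add back selections omitting two groups (i.e. drawn from a single group): C(4,8) + C(4,8) + C(5,8) = 0.
By inclusion–exclusion: 1287 − 19 + 0 = 1268.

1268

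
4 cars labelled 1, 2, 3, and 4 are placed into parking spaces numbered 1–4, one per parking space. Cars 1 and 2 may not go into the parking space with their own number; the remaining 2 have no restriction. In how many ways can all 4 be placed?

14

Let Aᵢ (for i ∈ {1, 2}) be the placements that put car i in its forbidden parking space. Any j of these fix j positions, leaving (4−j)! ways to fill the rest, and there are C(2,j) ways to pick which j.
By inclusion–exclusion, the number of valid placements is Σ_{j=0}^{2} (−1)^j C(2,j)·(4−j)!.
Computing: 24 − 12 + 2 = 14.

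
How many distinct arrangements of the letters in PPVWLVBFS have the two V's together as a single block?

20160

Treat the 2 copies of V as a single block. The multiset to arrange is then {VV, B, F, L, P, P, S, W}, 8 items in all.
That gives (8)!/(2!) = 20160 arrangements.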